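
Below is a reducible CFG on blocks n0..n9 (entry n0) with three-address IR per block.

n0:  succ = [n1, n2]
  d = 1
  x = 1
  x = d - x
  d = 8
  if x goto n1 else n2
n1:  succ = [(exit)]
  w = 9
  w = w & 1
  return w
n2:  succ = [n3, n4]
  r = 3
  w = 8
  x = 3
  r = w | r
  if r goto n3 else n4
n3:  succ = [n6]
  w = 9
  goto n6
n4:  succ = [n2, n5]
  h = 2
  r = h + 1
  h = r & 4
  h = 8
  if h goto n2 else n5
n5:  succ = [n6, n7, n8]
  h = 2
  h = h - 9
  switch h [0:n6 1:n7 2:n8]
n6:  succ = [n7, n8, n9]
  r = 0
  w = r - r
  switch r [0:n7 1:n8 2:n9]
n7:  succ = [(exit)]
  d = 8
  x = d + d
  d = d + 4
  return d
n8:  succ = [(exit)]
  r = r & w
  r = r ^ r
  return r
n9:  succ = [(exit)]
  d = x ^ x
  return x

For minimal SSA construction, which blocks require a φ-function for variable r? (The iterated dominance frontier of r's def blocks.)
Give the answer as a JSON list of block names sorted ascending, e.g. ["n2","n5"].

Answer: ["n2", "n6", "n7", "n8"]

Working:
idom tree: n1←n0 n2←n0 n3←n2 n4←n2 n5←n4 n6←n2 n7←n2 n8←n2 n9←n6
Join-block Dom:
  n2: preds {n0,n4}: {n0} ∩ {n0,n2,n4} = {n0}; idom=n0
  n6: preds {n3,n5}: {n0,n2,n3} ∩ {n0,n2,n4,n5} = {n0,n2}; idom=n2
  n7: preds {n5,n6}: {n0,n2,n4,n5} ∩ {n0,n2,n6} = {n0,n2}; idom=n2
  n8: preds {n5,n6}: {n0,n2,n4,n5} ∩ {n0,n2,n6} = {n0,n2}; idom=n2

DF derivation:
  join n2 pred n0: · stop@n0
  join n2 pred n4: n4→n2 stop@n0
  join n6 pred n3: n3 stop@n2
  join n6 pred n5: n5→n4 stop@n2
  join n7 pred n5: n5→n4 stop@n2
  join n7 pred n6: n6 stop@n2
  join n8 pred n5: n5→n4 stop@n2
  join n8 pred n6: n6 stop@n2
  DF(n0)=∅
  DF(n1)=∅
  DF(n2)={n2}
  DF(n3)={n6}
  DF(n4)={n2,n6,n7,n8}
  DF(n5)={n6,n7,n8}
  DF(n6)={n7,n8}
  DF(n7)=∅
  DF(n8)=∅
  DF(n9)=∅

φ for r: defs {n2,n4,n6,n8}
  DF⁺ = {n2,n6,n7,n8}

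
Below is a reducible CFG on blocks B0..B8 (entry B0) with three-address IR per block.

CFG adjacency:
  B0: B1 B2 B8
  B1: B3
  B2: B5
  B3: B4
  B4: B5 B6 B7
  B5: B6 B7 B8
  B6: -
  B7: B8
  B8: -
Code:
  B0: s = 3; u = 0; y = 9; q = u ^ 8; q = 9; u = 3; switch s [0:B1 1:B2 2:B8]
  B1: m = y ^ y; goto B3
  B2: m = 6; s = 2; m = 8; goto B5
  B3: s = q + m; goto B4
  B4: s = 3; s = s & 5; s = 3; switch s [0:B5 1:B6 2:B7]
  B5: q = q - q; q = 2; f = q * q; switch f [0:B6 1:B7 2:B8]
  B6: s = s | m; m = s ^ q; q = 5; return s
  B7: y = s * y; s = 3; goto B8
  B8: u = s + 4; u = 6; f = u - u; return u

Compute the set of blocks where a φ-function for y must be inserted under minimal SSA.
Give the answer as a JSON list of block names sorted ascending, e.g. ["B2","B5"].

idom tree: B1←B0 B2←B0 B3←B1 B4←B3 B5←B0 B6←B0 B7←B0 B8←B0
Dom∩ at merges:
  B5: preds {B2,B4}: {B0,B2} ∩ {B0,B1,B3,B4} = {B0}; idom=B0
  B6: preds {B4,B5}: {B0,B1,B3,B4} ∩ {B0,B5} = {B0}; idom=B0
  B7: preds {B4,B5}: {B0,B1,B3,B4} ∩ {B0,B5} = {B0}; idom=B0
  B8: preds {B0,B5,B7}: {B0} ∩ {B0,B5} ∩ {B0,B7} = {B0}; idom=B0

DF walk-up:
  join B5 pred B2: B2 stop@B0
  join B5 pred B4: B4→B3→B1 stop@B0
  join B6 pred B4: B4→B3→B1 stop@B0
  join B6 pred B5: B5 stop@B0
  join B7 pred B4: B4→B3→B1 stop@B0
  join B7 pred B5: B5 stop@B0
  join B8 pred B0: · stop@B0
  join B8 pred B5: B5 stop@B0
  join B8 pred B7: B7 stop@B0
  B0 → ∅
  B1 → {B5,B6,B7}
  B2 → {B5}
  B3 → {B5,B6,B7}
  B4 → {B5,B6,B7}
  B5 → {B6,B7,B8}
  B6 → ∅
  B7 → {B8}
  B8 → ∅

φ for y: defs {B0,B7}
  DF⁺ = {B8}

Answer: ["B8"]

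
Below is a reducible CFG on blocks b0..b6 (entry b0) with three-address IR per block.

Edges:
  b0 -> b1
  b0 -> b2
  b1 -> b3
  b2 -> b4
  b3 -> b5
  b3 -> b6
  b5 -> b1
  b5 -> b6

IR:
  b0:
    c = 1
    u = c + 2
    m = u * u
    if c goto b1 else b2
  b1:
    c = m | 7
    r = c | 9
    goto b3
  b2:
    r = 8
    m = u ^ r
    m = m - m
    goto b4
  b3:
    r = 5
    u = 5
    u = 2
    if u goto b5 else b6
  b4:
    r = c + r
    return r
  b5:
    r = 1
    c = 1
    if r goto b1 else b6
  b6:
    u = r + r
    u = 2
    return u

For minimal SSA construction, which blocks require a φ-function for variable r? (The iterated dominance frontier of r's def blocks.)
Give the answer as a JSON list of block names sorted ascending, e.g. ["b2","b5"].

Answer: ["b1", "b6"]

Working:
idom tree: b1←b0 b2←b0 b3←b1 b4←b2 b5←b3 b6←b3
Dom∩ at merges:
  b1: preds {b0,b5}: {b0} ∩ {b0,b1,b3,b5} = {b0}; idom=b0
  b6: preds {b3,b5}: {b0,b1,b3} ∩ {b0,b1,b3,b5} = {b0,b1,b3}; idom=b3

DF walk-up:
  b1←b0: walk · to b0
  b1←b5: walk b5→b3→b1 to b0
  b6←b3: walk · to b3
  b6←b5: walk b5 to b3
  b0: DF=∅
  b1: DF={b1}
  b2: DF=∅
  b3: DF={b1}
  b4: DF=∅
  b5: DF={b1,b6}
  b6: DF=∅

φ for r: defs {b1,b2,b3,b4,b5}
  DF⁺ = {b1,b6}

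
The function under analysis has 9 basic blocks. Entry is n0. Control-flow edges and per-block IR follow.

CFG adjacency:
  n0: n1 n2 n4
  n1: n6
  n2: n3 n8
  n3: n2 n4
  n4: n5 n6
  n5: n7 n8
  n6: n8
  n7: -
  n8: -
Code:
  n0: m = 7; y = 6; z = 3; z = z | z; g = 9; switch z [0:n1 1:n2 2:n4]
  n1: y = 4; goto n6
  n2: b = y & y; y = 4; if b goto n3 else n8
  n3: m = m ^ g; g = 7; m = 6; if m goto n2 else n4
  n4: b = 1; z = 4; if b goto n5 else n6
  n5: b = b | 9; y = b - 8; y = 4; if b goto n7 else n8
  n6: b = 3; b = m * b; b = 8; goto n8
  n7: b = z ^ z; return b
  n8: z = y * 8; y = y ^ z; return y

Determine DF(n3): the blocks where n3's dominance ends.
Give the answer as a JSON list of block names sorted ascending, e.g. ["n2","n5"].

Answer: ["n2", "n4"]

Analysis:
idom tree: n1←n0 n2←n0 n3←n2 n4←n0 n5←n4 n6←n0 n7←n5 n8←n0
Join-block Dom:
  n2: preds {n0,n3}: {n0} ∩ {n0,n2,n3} = {n0}; idom=n0
  n4: preds {n0,n3}: {n0} ∩ {n0,n2,n3} = {n0}; idom=n0
  n6: preds {n1,n4}: {n0,n1} ∩ {n0,n4} = {n0}; idom=n0
  n8: preds {n2,n5,n6}: {n0,n2} ∩ {n0,n4,n5} ∩ {n0,n6} = {n0}; idom=n0

DF walk-up:
  n2←n0: walk · to n0
  n2←n3: walk n3→n2 to n0
  n4←n0: walk · to n0
  n4←n3: walk n3→n2 to n0
  n6←n1: walk n1 to n0
  n6←n4: walk n4 to n0
  n8←n2: walk n2 to n0
  n8←n5: walk n5→n4 to n0
  n8←n6: walk n6 to n0
  DF(n0)=∅
  DF(n1)={n6}
  DF(n2)={n2,n4,n8}
  DF(n3)={n2,n4}
  DF(n4)={n6,n8}
  DF(n5)={n8}
  DF(n6)={n8}
  DF(n7)=∅
  DF(n8)=∅

DF(n3) = ["n2", "n4"]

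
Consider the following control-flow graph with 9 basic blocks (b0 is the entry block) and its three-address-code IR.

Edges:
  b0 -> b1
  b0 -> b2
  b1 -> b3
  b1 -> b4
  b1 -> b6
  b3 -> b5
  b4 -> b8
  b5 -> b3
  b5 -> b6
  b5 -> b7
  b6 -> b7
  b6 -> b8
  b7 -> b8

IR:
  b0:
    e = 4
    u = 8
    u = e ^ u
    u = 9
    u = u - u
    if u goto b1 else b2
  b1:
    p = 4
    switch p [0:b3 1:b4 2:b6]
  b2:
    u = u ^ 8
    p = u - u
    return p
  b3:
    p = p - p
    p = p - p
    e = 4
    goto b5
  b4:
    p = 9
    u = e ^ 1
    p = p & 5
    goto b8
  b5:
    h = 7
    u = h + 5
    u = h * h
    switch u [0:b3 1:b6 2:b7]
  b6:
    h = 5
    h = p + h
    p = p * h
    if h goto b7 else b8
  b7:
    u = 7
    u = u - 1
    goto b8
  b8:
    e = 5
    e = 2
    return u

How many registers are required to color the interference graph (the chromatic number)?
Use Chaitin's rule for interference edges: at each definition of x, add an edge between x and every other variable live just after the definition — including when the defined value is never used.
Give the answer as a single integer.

def/use:
  b0: {e,u} / ∅
  b1: {p} / ∅
  b2: {p,u} / {u}
  b3: {e,p} / {p}
  b4: {p,u} / {e}
  b5: {h,u} / ∅
  b6: {h,p} / {p}
  b7: {u} / ∅
  b8: {e} / {u}

Backward fixpoint:
  b0: in=∅ out={e,u}
  b1: in={e,u} out={e,p,u}
  b2: in={u} out=∅
  b3: in={p} out={p}
  b4: in={e} out={u}
  b5: in={p} out={p,u}
  b6: in={p,u} out={u}
  b7: in=∅ out={u}
  b8: in={u} out=∅

Conflict graph:
  e↔{p,u}
  h↔{p,u}
  p↔{e,h,u}
  u↔{e,h,p}

Registers:
  clique {e,p,u} ⇒ need ≥ 3
  3-colouring: R0={p}  R1={u}  R2={e,h}
  χ = 3

Answer: 3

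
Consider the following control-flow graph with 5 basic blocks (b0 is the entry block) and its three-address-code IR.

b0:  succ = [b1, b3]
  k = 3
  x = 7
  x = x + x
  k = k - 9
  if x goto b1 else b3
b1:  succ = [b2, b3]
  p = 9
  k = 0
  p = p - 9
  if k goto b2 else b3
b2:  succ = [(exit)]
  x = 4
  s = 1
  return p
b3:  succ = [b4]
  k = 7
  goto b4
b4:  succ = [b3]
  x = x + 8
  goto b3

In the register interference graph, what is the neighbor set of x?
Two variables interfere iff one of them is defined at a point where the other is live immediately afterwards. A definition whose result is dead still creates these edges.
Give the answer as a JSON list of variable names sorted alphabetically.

Per-block:
  b0: {k,x} / ∅
  b1: {k,p} / ∅
  b2: {s,x} / {p}
  b3: {k} / ∅
  b4: {x} / {x}

Liveness:
  b0: in=∅ out={x}
  b1: in={x} out={p,x}
  b2: in={p} out=∅
  b3: in={x} out={x}
  b4: in={x} out={x}

Interfere edges:
  k — {p,x}
  p — {k,s,x}
  s — {p}
  x — {k,p}

N(x) = ["k", "p"]

Answer: ["k", "p"]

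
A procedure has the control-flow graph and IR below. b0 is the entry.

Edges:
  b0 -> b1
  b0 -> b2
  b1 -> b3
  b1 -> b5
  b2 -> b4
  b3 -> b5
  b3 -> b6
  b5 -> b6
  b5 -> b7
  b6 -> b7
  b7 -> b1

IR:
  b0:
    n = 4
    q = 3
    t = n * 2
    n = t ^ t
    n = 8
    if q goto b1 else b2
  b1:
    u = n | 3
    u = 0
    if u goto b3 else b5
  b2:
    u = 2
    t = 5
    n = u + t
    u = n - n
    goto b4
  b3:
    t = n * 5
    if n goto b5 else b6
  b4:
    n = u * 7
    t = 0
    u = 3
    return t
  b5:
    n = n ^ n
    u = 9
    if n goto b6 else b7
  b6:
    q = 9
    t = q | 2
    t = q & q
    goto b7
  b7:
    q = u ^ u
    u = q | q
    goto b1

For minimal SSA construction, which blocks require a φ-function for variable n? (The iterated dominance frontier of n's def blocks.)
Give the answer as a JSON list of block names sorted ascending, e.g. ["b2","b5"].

idom tree: b1←b0 b2←b0 b3←b1 b4←b2 b5←b1 b6←b1 b7←b1
Dom at joins:
  b1: preds {b0,b7}: {b0} ∩ {b0,b1,b7} = {b0}; idom=b0
  b5: preds {b1,b3}: {b0,b1} ∩ {b0,b1,b3} = {b0,b1}; idom=b1
  b6: preds {b3,b5}: {b0,b1,b3} ∩ {b0,b1,b5} = {b0,b1}; idom=b1
  b7: preds {b5,b6}: {b0,b1,b5} ∩ {b0,b1,b6} = {b0,b1}; idom=b1

Frontier:
  join b1 pred b0: · stop@b0
  join b1 pred b7: b7→b1 stop@b0
  join b5 pred b1: · stop@b1
  join b5 pred b3: b3 stop@b1
  join b6 pred b3: b3 stop@b1
  join b6 pred b5: b5 stop@b1
  join b7 pred b5: b5 stop@b1
  join b7 pred b6: b6 stop@b1
  DF(b0)=∅
  DF(b1)={b1}
  DF(b2)=∅
  DF(b3)={b5,b6}
  DF(b4)=∅
  DF(b5)={b6,b7}
  DF(b6)={b7}
  DF(b7)={b1}

φ for n: defs {b0,b2,b4,b5}
  DF⁺ = {b1,b6,b7}

Answer: ["b1", "b6", "b7"]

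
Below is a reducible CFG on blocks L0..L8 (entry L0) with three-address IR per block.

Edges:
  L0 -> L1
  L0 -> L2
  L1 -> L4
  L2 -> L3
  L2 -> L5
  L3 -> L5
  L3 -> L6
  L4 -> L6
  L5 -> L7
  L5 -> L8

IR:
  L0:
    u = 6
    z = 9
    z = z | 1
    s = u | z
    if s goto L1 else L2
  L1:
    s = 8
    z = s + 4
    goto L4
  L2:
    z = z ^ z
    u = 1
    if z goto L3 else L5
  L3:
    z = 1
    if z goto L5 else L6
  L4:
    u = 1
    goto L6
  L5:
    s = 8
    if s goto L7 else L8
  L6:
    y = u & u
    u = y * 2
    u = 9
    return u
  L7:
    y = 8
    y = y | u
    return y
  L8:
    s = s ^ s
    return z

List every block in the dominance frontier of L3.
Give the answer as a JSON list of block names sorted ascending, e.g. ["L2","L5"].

idom tree: L1←L0 L2←L0 L3←L2 L4←L1 L5←L2 L6←L0 L7←L5 L8←L5
Dom∩ at merges:
  L5: preds {L2,L3}: {L0,L2} ∩ {L0,L2,L3} = {L0,L2}; idom=L2
  L6: preds {L3,L4}: {L0,L2,L3} ∩ {L0,L1,L4} = {L0}; idom=L0

DF derivation:
  L5←L2: walk · to L2
  L5←L3: walk L3 to L2
  L6←L3: walk L3→L2 to L0
  L6←L4: walk L4→L1 to L0
  L0 → ∅
  L1 → {L6}
  L2 → {L6}
  L3 → {L5,L6}
  L4 → {L6}
  L5 → ∅
  L6 → ∅
  L7 → ∅
  L8 → ∅

DF(L3) = ["L5", "L6"]

Answer: ["L5", "L6"]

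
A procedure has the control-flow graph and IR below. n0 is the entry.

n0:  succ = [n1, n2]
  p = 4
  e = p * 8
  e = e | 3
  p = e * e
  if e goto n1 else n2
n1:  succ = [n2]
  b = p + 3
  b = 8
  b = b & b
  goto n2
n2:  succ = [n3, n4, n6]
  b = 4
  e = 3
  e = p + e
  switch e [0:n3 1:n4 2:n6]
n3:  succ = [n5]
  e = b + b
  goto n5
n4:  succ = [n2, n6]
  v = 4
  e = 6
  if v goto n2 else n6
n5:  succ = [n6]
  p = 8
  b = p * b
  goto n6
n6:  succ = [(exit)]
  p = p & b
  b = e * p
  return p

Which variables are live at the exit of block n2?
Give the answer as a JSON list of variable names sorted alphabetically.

Answer: ["b", "e", "p"]

Derivation:
def/use:
  n0 def {e,p} use ∅
  n1 def {b} use {p}
  n2 def {b,e} use {p}
  n3 def {e} use {b}
  n4 def {e,v} use ∅
  n5 def {b,p} use {b}
  n6 def {b,p} use {b,e,p}

Live sets:
  live n0: ∅→{p}
  live n1: {p}→{p}
  live n2: {p}→{b,e,p}
  live n3: {b}→{b,e}
  live n4: {b,p}→{b,e,p}
  live n5: {b,e}→{b,e,p}
  live n6: {b,e,p}→∅

live-out(n2) = ["b", "e", "p"]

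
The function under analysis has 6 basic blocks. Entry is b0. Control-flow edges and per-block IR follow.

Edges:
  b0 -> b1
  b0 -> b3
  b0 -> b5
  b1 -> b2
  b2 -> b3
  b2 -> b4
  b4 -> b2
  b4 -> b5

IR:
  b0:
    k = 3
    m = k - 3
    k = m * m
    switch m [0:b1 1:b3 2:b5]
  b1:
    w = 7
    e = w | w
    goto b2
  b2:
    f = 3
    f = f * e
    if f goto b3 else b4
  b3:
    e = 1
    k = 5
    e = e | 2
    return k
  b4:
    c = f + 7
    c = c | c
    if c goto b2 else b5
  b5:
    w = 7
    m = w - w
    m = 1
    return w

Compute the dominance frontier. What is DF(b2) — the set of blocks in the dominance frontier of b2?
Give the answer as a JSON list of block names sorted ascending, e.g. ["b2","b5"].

idom tree: b1←b0 b2←b1 b3←b0 b4←b2 b5←b0
Join-block Dom:
  b2: preds {b1,b4}: {b0,b1} ∩ {b0,b1,b2,b4} = {b0,b1}; idom=b1
  b3: preds {b0,b2}: {b0} ∩ {b0,b1,b2} = {b0}; idom=b0
  b5: preds {b0,b4}: {b0} ∩ {b0,b1,b2,b4} = {b0}; idom=b0

Frontier:
  b2←b1: walk · to b1
  b2←b4: walk b4→b2 to b1
  b3←b0: walk · to b0
  b3←b2: walk b2→b1 to b0
  b5←b0: walk · to b0
  b5←b4: walk b4→b2→b1 to b0
  DF(b0)=∅
  DF(b1)={b3,b5}
  DF(b2)={b2,b3,b5}
  DF(b3)=∅
  DF(b4)={b2,b5}
  DF(b5)=∅

DF(b2) = ["b2", "b3", "b5"]

Answer: ["b2", "b3", "b5"]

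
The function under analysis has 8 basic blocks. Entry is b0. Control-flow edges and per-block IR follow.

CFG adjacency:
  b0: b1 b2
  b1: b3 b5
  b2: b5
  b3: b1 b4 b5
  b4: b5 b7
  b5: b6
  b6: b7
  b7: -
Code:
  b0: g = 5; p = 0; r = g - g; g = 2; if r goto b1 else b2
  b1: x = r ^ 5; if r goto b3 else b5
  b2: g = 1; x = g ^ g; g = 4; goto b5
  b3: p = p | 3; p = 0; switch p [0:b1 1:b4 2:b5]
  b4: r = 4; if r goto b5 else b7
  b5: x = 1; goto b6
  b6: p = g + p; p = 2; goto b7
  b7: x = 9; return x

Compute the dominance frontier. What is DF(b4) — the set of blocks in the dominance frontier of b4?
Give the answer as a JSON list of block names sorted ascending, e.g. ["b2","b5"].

Answer: ["b5", "b7"]

Derivation:
idom tree: b1←b0 b2←b0 b3←b1 b4←b3 b5←b0 b6←b5 b7←b0
Dom at joins:
  b1: preds {b0,b3}: {b0} ∩ {b0,b1,b3} = {b0}; idom=b0
  b5: preds {b1,b2,b3,b4}: {b0,b1} ∩ {b0,b2} ∩ {b0,b1,b3} ∩ {b0,b1,b3,b4} = {b0}; idom=b0
  b7: preds {b4,b6}: {b0,b1,b3,b4} ∩ {b0,b5,b6} = {b0}; idom=b0

Frontier:
  b1←b0: walk · to b0
  b1←b3: walk b3→b1 to b0
  b5←b1: walk b1 to b0
  b5←b2: walk b2 to b0
  b5←b3: walk b3→b1 to b0
  b5←b4: walk b4→b3→b1 to b0
  b7←b4: walk b4→b3→b1 to b0
  b7←b6: walk b6→b5 to b0
  b0 → ∅
  b1 → {b1,b5,b7}
  b2 → {b5}
  b3 → {b1,b5,b7}
  b4 → {b5,b7}
  b5 → {b7}
  b6 → {b7}
  b7 → ∅

DF(b4) = ["b5", "b7"]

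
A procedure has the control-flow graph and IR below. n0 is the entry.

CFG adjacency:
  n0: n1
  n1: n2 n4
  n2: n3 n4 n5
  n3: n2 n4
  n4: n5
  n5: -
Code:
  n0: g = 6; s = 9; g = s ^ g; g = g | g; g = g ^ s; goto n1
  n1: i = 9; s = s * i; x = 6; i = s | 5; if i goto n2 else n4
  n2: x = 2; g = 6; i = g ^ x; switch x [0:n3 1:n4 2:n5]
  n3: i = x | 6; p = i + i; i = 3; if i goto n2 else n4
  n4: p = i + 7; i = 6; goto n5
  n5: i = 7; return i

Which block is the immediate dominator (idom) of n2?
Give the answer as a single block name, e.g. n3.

idom tree: n1←n0 n2←n1 n3←n2 n4←n1 n5←n1
Join-block Dom:
  n2: preds {n1,n3}: {n0,n1} ∩ {n0,n1,n2,n3} = {n0,n1}; idom=n1
  n4: preds {n1,n2,n3}: {n0,n1} ∩ {n0,n1,n2} ∩ {n0,n1,n2,n3} = {n0,n1}; idom=n1
  n5: preds {n2,n4}: {n0,n1,n2} ∩ {n0,n1,n4} = {n0,n1}; idom=n1

idom(n2) = n1

Answer: n1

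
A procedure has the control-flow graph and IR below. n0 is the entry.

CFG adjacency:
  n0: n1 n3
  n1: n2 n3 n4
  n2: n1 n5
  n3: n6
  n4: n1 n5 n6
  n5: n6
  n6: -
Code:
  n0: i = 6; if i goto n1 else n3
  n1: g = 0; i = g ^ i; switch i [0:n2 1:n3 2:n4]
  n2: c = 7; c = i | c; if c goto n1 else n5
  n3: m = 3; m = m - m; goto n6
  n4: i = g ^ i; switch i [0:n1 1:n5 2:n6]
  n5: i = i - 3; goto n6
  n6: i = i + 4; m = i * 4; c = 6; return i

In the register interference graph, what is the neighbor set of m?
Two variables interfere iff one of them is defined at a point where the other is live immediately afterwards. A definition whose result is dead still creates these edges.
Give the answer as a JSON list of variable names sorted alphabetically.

def/use:
  n0: def={i} ue=∅
  n1: def={g,i} ue={i}
  n2: def={c} ue={i}
  n3: def={m} ue=∅
  n4: def={i} ue={g,i}
  n5: def={i} ue={i}
  n6: def={c,i,m} ue={i}

Live sets:
  n0 li=∅ lo={i}
  n1 li={i} lo={g,i}
  n2 li={i} lo={i}
  n3 li={i} lo={i}
  n4 li={g,i} lo={i}
  n5 li={i} lo={i}
  n6 li={i} lo=∅

Interfere edges:
  c: {i}
  g: {i}
  i: {c,g,m}
  m: {i}

N(m) = ["i"]

Answer: ["i"]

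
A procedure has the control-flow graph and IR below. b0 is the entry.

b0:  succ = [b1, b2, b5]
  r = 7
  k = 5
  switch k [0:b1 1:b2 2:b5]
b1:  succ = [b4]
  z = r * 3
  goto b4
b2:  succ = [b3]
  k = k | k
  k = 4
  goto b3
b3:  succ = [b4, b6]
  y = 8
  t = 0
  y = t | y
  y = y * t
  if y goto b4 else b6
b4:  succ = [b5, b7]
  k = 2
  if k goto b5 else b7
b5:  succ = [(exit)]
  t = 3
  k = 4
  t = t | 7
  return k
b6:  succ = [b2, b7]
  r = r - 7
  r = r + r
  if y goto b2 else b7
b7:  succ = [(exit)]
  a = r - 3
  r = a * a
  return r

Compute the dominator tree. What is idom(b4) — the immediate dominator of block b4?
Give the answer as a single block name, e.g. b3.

Answer: b0

Analysis:
idom tree: b1←b0 b2←b0 b3←b2 b4←b0 b5←b0 b6←b3 b7←b0
Dom∩ at merges:
  b2: preds {b0,b6}: {b0} ∩ {b0,b2,b3,b6} = {b0}; idom=b0
  b4: preds {b1,b3}: {b0,b1} ∩ {b0,b2,b3} = {b0}; idom=b0
  b5: preds {b0,b4}: {b0} ∩ {b0,b4} = {b0}; idom=b0
  b7: preds {b4,b6}: {b0,b4} ∩ {b0,b2,b3,b6} = {b0}; idom=b0

idom(b4) = b0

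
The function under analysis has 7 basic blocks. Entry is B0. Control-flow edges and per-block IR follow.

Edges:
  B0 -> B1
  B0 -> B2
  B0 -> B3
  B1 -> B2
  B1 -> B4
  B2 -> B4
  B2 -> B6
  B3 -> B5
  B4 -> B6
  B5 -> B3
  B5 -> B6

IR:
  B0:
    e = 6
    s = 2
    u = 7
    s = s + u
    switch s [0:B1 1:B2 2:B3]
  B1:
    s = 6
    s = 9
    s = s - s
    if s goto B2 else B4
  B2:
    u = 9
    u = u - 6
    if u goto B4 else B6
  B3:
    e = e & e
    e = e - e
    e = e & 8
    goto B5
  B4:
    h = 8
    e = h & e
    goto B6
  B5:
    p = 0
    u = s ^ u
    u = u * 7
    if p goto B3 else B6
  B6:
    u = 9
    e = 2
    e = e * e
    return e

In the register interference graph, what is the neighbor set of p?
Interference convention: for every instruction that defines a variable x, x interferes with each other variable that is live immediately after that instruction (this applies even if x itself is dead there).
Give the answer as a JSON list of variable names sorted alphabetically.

Answer: ["e", "s", "u"]

Analysis:
Block summaries:
  B0 def {e,s,u} use ∅
  B1 def {s} use ∅
  B2 def {u} use ∅
  B3 def {e} use {e}
  B4 def {e,h} use {e}
  B5 def {p,u} use {s,u}
  B6 def {e,u} use ∅

Live sets:
  B0 li=∅ lo={e,s,u}
  B1 li={e} lo={e}
  B2 li={e} lo={e}
  B3 li={e,s,u} lo={e,s,u}
  B4 li={e} lo=∅
  B5 li={e,s,u} lo={e,s,u}
  B6 li=∅ lo=∅

Interfere edges:
  e↔{h,p,s,u}
  h↔{e}
  p↔{e,s,u}
  s↔{e,p,u}
  u↔{e,p,s}

N(p) = ["e", "s", "u"]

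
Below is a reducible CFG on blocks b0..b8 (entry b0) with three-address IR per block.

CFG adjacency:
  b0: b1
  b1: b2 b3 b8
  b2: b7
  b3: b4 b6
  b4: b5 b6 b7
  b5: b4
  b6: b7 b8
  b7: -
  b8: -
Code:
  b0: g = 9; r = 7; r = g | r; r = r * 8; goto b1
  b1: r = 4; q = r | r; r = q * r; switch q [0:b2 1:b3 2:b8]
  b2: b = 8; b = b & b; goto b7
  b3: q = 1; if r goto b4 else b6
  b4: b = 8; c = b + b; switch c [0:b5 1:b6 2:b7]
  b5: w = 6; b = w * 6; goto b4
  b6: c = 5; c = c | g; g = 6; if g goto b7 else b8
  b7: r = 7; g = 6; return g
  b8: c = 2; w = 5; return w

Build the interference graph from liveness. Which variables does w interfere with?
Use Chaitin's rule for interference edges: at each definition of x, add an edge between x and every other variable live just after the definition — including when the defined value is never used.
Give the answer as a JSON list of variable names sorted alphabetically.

Answer: ["g"]

Working:
Per-block:
  b0: {g,r} / ∅
  b1: {q,r} / ∅
  b2: {b} / ∅
  b3: {q} / {r}
  b4: {b,c} / ∅
  b5: {b,w} / ∅
  b6: {c,g} / {g}
  b7: {g,r} / ∅
  b8: {c,w} / ∅

Live sets:
  b0 li=∅ lo={g}
  b1 li={g} lo={g,r}
  b2 li=∅ lo=∅
  b3 li={g,r} lo={g}
  b4 li={g} lo={g}
  b5 li={g} lo={g}
  b6 li={g} lo=∅
  b7 li=∅ lo=∅
  b8 li=∅ lo=∅

Conflict graph:
  b: {g}
  c: {g}
  g: {b,c,q,r,w}
  q: {g,r}
  r: {g,q}
  w: {g}

N(w) = ["g"]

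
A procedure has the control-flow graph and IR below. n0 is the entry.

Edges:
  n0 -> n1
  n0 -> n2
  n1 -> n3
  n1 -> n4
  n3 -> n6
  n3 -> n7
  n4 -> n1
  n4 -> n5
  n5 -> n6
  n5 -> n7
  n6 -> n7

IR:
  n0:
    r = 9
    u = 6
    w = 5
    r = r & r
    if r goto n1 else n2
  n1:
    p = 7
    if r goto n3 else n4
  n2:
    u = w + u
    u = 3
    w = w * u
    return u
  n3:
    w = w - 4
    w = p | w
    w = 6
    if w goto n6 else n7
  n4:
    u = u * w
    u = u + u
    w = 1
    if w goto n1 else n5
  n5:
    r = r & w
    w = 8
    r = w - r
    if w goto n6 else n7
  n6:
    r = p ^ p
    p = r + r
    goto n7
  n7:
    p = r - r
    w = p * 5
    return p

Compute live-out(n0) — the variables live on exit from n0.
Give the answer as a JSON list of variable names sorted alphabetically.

Block summaries:
  n0 def {r,u,w} use ∅
  n1 def {p} use {r}
  n2 def {u,w} use {u,w}
  n3 def {w} use {p,w}
  n4 def {u,w} use {u,w}
  n5 def {r,w} use {r,w}
  n6 def {p,r} use {p}
  n7 def {p,w} use {r}

Backward fixpoint:
  n0 li=∅ lo={r,u,w}
  n1 li={r,u,w} lo={p,r,u,w}
  n2 li={u,w} lo=∅
  n3 li={p,r,w} lo={p,r}
  n4 li={p,r,u,w} lo={p,r,u,w}
  n5 li={p,r,w} lo={p,r}
  n6 li={p} lo={r}
  n7 li={r} lo=∅

live-out(n0) = ["r", "u", "w"]

Answer: ["r", "u", "w"]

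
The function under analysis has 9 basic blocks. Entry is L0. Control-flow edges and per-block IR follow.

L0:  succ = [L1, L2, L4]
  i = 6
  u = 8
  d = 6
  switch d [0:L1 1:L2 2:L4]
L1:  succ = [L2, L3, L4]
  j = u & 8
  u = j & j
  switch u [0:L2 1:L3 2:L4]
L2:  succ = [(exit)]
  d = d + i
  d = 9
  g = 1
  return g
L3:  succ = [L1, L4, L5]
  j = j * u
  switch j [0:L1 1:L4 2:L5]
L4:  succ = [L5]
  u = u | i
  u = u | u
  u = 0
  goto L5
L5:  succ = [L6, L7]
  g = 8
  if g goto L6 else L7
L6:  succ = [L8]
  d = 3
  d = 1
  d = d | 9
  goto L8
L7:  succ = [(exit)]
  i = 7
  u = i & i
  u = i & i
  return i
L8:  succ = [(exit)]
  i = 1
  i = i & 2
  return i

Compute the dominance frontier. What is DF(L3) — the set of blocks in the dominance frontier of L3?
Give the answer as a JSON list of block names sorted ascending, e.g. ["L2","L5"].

idom tree: L1←L0 L2←L0 L3←L1 L4←L0 L5←L0 L6←L5 L7←L5 L8←L6
Dom at joins:
  L1: preds {L0,L3}: {L0} ∩ {L0,L1,L3} = {L0}; idom=L0
  L2: preds {L0,L1}: {L0} ∩ {L0,L1} = {L0}; idom=L0
  L4: preds {L0,L1,L3}: {L0} ∩ {L0,L1} ∩ {L0,L1,L3} = {L0}; idom=L0
  L5: preds {L3,L4}: {L0,L1,L3} ∩ {L0,L4} = {L0}; idom=L0

Frontier:
  join L1 pred L0: · stop@L0
  join L1 pred L3: L3→L1 stop@L0
  join L2 pred L0: · stop@L0
  join L2 pred L1: L1 stop@L0
  join L4 pred L0: · stop@L0
  join L4 pred L1: L1 stop@L0
  join L4 pred L3: L3→L1 stop@L0
  join L5 pred L3: L3→L1 stop@L0
  join L5 pred L4: L4 stop@L0
  L0 → ∅
  L1 → {L1,L2,L4,L5}
  L2 → ∅
  L3 → {L1,L4,L5}
  L4 → {L5}
  L5 → ∅
  L6 → ∅
  L7 → ∅
  L8 → ∅

DF(L3) = ["L1", "L4", "L5"]

Answer: ["L1", "L4", "L5"]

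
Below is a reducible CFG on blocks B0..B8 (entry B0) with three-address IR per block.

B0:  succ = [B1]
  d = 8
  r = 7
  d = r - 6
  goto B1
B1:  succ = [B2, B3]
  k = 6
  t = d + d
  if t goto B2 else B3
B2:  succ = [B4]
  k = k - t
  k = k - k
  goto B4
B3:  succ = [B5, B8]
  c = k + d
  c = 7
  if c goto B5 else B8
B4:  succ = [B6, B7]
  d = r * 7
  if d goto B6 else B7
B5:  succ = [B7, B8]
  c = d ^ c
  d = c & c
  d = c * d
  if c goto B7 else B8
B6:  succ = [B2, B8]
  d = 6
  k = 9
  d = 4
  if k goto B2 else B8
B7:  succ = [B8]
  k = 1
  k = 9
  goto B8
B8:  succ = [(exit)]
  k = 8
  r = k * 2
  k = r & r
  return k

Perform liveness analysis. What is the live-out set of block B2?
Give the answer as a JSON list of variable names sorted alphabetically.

Answer: ["r", "t"]

Analysis:
def/use:
  B0: {d,r} / ∅
  B1: {k,t} / {d}
  B2: {k} / {k,t}
  B3: {c} / {d,k}
  B4: {d} / {r}
  B5: {c,d} / {c,d}
  B6: {d,k} / ∅
  B7: {k} / ∅
  B8: {k,r} / ∅

Backward fixpoint:
  live B0: ∅→{d,r}
  live B1: {d,r}→{d,k,r,t}
  live B2: {k,r,t}→{r,t}
  live B3: {d,k}→{c,d}
  live B4: {r,t}→{r,t}
  live B5: {c,d}→∅
  live B6: {r,t}→{k,r,t}
  live B7: ∅→∅
  live B8: ∅→∅

live-out(B2) = ["r", "t"]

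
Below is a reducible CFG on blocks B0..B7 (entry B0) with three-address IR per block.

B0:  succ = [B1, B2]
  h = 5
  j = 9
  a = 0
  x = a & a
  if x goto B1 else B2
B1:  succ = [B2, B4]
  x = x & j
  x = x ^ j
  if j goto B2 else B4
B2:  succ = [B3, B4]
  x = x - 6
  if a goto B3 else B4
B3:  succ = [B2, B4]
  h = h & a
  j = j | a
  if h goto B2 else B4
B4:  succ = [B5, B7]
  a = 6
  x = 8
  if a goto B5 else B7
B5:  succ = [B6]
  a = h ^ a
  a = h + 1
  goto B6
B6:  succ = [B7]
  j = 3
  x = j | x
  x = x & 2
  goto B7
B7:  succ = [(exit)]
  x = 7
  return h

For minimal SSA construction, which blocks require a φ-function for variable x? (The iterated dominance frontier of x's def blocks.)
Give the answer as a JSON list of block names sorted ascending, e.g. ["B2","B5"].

Answer: ["B2", "B4", "B7"]

Derivation:
idom tree: B1←B0 B2←B0 B3←B2 B4←B0 B5←B4 B6←B5 B7←B4
Dom∩ at merges:
  B2: preds {B0,B1,B3}: {B0} ∩ {B0,B1} ∩ {B0,B2,B3} = {B0}; idom=B0
  B4: preds {B1,B2,B3}: {B0,B1} ∩ {B0,B2} ∩ {B0,B2,B3} = {B0}; idom=B0
  B7: preds {B4,B6}: {B0,B4} ∩ {B0,B4,B5,B6} = {B0,B4}; idom=B4

DF derivation:
  B2←B0: walk · to B0
  B2←B1: walk B1 to B0
  B2←B3: walk B3→B2 to B0
  B4←B1: walk B1 to B0
  B4←B2: walk B2 to B0
  B4←B3: walk B3→B2 to B0
  B7←B4: walk · to B4
  B7←B6: walk B6→B5 to B4
  B0: DF=∅
  B1: DF={B2,B4}
  B2: DF={B2,B4}
  B3: DF={B2,B4}
  B4: DF=∅
  B5: DF={B7}
  B6: DF={B7}
  B7: DF=∅

φ for x: defs {B0,B1,B2,B4,B6,B7}
  DF⁺ = {B2,B4,B7}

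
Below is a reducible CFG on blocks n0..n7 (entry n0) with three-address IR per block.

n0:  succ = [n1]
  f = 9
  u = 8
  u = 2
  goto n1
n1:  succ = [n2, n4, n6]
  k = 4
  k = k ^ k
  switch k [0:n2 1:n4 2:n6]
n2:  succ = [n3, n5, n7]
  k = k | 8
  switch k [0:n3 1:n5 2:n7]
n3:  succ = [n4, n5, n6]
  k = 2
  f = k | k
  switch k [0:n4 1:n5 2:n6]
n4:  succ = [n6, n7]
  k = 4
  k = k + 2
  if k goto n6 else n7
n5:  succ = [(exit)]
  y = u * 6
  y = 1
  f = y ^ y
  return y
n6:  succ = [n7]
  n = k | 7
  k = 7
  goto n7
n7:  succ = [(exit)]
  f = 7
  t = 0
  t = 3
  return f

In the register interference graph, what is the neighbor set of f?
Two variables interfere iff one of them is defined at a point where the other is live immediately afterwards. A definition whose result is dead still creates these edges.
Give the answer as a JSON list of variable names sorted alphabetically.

Answer: ["k", "t", "u", "y"]

Working:
Per-block:
  n0 def {f,u} use ∅
  n1 def {k} use ∅
  n2 def {k} use {k}
  n3 def {f,k} use ∅
  n4 def {k} use ∅
  n5 def {f,y} use {u}
  n6 def {k,n} use {k}
  n7 def {f,t} use ∅

Liveness:
  live n0: ∅→{u}
  live n1: {u}→{k,u}
  live n2: {k,u}→{u}
  live n3: {u}→{k,u}
  live n4: ∅→{k}
  live n5: {u}→∅
  live n6: {k}→∅
  live n7: ∅→∅

Interference:
  f: {k,t,u,y}
  k: {f,u}
  n: ∅
  t: {f}
  u: {f,k}
  y: {f}

N(f) = ["k", "t", "u", "y"]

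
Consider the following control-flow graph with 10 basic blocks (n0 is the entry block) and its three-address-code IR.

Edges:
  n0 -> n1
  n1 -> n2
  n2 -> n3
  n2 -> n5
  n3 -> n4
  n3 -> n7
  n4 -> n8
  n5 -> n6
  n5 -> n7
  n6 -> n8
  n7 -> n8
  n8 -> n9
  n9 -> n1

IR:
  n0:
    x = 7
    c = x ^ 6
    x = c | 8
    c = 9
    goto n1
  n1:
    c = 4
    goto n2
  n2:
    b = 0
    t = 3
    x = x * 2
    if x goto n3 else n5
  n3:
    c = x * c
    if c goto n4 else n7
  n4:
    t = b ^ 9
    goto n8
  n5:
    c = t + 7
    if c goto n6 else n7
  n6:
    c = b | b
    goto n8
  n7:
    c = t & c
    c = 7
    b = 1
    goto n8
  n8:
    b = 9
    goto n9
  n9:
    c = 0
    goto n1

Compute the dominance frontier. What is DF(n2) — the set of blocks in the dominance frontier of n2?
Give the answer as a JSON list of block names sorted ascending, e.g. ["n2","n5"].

idom tree: n1←n0 n2←n1 n3←n2 n4←n3 n5←n2 n6←n5 n7←n2 n8←n2 n9←n8
Dom∩ at merges:
  n1: preds {n0,n9}: {n0} ∩ {n0,n1,n2,n8,n9} = {n0}; idom=n0
  n7: preds {n3,n5}: {n0,n1,n2,n3} ∩ {n0,n1,n2,n5} = {n0,n1,n2}; idom=n2
  n8: preds {n4,n6,n7}: {n0,n1,n2,n3,n4} ∩ {n0,n1,n2,n5,n6} ∩ {n0,n1,n2,n7} = {n0,n1,n2}; idom=n2

Frontier:
  n1←n0: walk · to n0
  n1←n9: walk n9→n8→n2→n1 to n0
  n7←n3: walk n3 to n2
  n7←n5: walk n5 to n2
  n8←n4: walk n4→n3 to n2
  n8←n6: walk n6→n5 to n2
  n8←n7: walk n7 to n2
  n0: DF=∅
  n1: DF={n1}
  n2: DF={n1}
  n3: DF={n7,n8}
  n4: DF={n8}
  n5: DF={n7,n8}
  n6: DF={n8}
  n7: DF={n8}
  n8: DF={n1}
  n9: DF={n1}

DF(n2) = ["n1"]

Answer: ["n1"]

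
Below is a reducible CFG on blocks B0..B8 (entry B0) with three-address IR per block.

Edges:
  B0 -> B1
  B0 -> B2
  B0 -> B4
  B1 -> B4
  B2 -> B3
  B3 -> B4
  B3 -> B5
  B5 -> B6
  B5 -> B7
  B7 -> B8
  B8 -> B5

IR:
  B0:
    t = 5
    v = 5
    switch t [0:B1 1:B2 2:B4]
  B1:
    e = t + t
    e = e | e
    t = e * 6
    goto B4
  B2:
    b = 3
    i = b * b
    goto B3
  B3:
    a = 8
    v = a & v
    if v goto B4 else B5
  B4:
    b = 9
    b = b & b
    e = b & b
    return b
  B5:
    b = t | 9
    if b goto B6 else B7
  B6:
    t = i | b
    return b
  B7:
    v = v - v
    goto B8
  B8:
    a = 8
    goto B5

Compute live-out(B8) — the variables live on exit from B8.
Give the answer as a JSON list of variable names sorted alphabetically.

Answer: ["i", "t", "v"]

Derivation:
def/use:
  B0: {t,v} / ∅
  B1: {e,t} / {t}
  B2: {b,i} / ∅
  B3: {a,v} / {v}
  B4: {b,e} / ∅
  B5: {b} / {t}
  B6: {t} / {b,i}
  B7: {v} / {v}
  B8: {a} / ∅

Liveness:
  live B0: ∅→{t,v}
  live B1: {t}→∅
  live B2: {t,v}→{i,t,v}
  live B3: {i,t,v}→{i,t,v}
  live B4: ∅→∅
  live B5: {i,t,v}→{b,i,t,v}
  live B6: {b,i}→∅
  live B7: {i,t,v}→{i,t,v}
  live B8: {i,t,v}→{i,t,v}

live-out(B8) = ["i", "t", "v"]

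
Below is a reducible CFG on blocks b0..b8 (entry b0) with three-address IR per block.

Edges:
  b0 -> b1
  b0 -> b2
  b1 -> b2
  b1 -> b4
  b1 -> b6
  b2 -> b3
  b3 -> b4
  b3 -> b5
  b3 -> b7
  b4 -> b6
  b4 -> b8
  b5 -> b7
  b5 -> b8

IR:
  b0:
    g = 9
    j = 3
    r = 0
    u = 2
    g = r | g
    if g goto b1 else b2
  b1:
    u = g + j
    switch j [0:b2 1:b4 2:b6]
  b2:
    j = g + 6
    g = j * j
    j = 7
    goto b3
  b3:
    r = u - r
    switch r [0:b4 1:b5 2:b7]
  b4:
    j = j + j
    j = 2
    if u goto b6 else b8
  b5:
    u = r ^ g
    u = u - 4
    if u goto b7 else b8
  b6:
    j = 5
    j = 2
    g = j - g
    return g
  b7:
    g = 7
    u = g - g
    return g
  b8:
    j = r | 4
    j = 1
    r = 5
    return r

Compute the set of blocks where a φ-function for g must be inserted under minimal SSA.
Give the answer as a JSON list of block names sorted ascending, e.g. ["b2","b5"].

Answer: ["b4", "b6", "b8"]

Working:
idom tree: b1←b0 b2←b0 b3←b2 b4←b0 b5←b3 b6←b0 b7←b3 b8←b0
Dom∩ at merges:
  b2: preds {b0,b1}: {b0} ∩ {b0,b1} = {b0}; idom=b0
  b4: preds {b1,b3}: {b0,b1} ∩ {b0,b2,b3} = {b0}; idom=b0
  b6: preds {b1,b4}: {b0,b1} ∩ {b0,b4} = {b0}; idom=b0
  b7: preds {b3,b5}: {b0,b2,b3} ∩ {b0,b2,b3,b5} = {b0,b2,b3}; idom=b3
  b8: preds {b4,b5}: {b0,b4} ∩ {b0,b2,b3,b5} = {b0}; idom=b0

Frontier:
  b2←b0: walk · to b0
  b2←b1: walk b1 to b0
  b4←b1: walk b1 to b0
  b4←b3: walk b3→b2 to b0
  b6←b1: walk b1 to b0
  b6←b4: walk b4 to b0
  b7←b3: walk · to b3
  b7←b5: walk b5 to b3
  b8←b4: walk b4 to b0
  b8←b5: walk b5→b3→b2 to b0
  b0: DF=∅
  b1: DF={b2,b4,b6}
  b2: DF={b4,b8}
  b3: DF={b4,b8}
  b4: DF={b6,b8}
  b5: DF={b7,b8}
  b6: DF=∅
  b7: DF=∅
  b8: DF=∅

φ for g: defs {b0,b2,b6,b7}
  DF⁺ = {b4,b6,b8}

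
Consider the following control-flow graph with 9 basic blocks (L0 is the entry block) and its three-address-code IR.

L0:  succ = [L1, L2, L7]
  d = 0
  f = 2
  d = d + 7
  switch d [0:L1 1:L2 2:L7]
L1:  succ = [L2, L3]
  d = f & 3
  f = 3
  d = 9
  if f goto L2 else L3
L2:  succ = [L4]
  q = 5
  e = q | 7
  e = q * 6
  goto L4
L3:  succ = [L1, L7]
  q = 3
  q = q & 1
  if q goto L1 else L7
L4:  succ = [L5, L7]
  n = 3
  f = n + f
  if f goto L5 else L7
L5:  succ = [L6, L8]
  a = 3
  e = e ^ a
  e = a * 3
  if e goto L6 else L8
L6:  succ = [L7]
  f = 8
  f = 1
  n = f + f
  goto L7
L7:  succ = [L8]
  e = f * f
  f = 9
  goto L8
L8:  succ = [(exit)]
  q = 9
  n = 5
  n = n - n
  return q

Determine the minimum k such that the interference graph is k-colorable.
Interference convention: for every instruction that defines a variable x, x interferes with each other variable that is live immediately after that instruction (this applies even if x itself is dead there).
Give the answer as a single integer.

Per-block:
  L0: {d,f} / ∅
  L1: {d,f} / {f}
  L2: {e,q} / ∅
  L3: {q} / ∅
  L4: {f,n} / {f}
  L5: {a,e} / {e}
  L6: {f,n} / ∅
  L7: {e,f} / {f}
  L8: {n,q} / ∅

Live sets:
  L0: in=∅ out={f}
  L1: in={f} out={f}
  L2: in={f} out={e,f}
  L3: in={f} out={f}
  L4: in={e,f} out={e,f}
  L5: in={e} out=∅
  L6: in=∅ out={f}
  L7: in={f} out=∅
  L8: in=∅ out=∅

Interfere edges:
  a: {e}
  d: {f}
  e: {a,f,n,q}
  f: {d,e,n,q}
  n: {e,f,q}
  q: {e,f,n}

Registers:
  clique {e,f,n,q} ⇒ need ≥ 4
  assign a→R1 d→R0 e→R0 f→R1 n→R2 q→R3 — no edge inside a register ⇒ χ ≤ 4
  χ = 4

Answer: 4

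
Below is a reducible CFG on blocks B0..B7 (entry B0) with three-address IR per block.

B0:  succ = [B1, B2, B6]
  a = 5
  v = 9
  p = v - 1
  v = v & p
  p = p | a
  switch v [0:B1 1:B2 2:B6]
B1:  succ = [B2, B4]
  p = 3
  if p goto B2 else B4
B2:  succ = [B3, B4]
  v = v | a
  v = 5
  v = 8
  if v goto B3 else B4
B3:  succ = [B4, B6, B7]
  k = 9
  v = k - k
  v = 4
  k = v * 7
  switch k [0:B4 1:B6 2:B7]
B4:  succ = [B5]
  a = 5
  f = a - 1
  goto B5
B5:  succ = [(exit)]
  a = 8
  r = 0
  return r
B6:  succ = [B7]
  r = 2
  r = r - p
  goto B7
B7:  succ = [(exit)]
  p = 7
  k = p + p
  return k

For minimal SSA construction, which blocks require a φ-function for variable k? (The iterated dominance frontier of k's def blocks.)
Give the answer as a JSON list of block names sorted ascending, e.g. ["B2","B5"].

idom tree: B1←B0 B2←B0 B3←B2 B4←B0 B5←B4 B6←B0 B7←B0
Join-block Dom:
  B2: preds {B0,B1}: {B0} ∩ {B0,B1} = {B0}; idom=B0
  B4: preds {B1,B2,B3}: {B0,B1} ∩ {B0,B2} ∩ {B0,B2,B3} = {B0}; idom=B0
  B6: preds {B0,B3}: {B0} ∩ {B0,B2,B3} = {B0}; idom=B0
  B7: preds {B3,B6}: {B0,B2,B3} ∩ {B0,B6} = {B0}; idom=B0

Frontier:
  join B2 pred B0: · stop@B0
  join B2 pred B1: B1 stop@B0
  join B4 pred B1: B1 stop@B0
  join B4 pred B2: B2 stop@B0
  join B4 pred B3: B3→B2 stop@B0
  join B6 pred B0: · stop@B0
  join B6 pred B3: B3→B2 stop@B0
  join B7 pred B3: B3→B2 stop@B0
  join B7 pred B6: B6 stop@B0
  B0: DF=∅
  B1: DF={B2,B4}
  B2: DF={B4,B6,B7}
  B3: DF={B4,B6,B7}
  B4: DF=∅
  B5: DF=∅
  B6: DF={B7}
  B7: DF=∅

φ for k: defs {B3,B7}
  DF⁺ = {B4,B6,B7}

Answer: ["B4", "B6", "B7"]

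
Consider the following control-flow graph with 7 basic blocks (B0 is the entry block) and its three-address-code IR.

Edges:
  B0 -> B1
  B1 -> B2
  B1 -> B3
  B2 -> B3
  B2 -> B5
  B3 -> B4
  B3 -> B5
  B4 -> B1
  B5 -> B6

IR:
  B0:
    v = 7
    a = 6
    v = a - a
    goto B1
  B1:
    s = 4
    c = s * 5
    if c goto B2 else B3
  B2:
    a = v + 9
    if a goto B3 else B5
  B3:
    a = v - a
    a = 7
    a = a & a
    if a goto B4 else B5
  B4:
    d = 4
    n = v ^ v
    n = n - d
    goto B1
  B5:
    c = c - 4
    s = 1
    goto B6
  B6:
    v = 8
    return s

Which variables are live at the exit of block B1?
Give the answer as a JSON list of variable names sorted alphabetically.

Answer: ["a", "c", "v"]

Working:
def/use:
  B0: {a,v} / ∅
  B1: {c,s} / ∅
  B2: {a} / {v}
  B3: {a} / {a,v}
  B4: {d,n} / {v}
  B5: {c,s} / {c}
  B6: {v} / {s}

Live sets:
  live B0: ∅→{a,v}
  live B1: {a,v}→{a,c,v}
  live B2: {c,v}→{a,c,v}
  live B3: {a,c,v}→{a,c,v}
  live B4: {a,v}→{a,v}
  live B5: {c}→{s}
  live B6: {s}→∅

live-out(B1) = ["a", "c", "v"]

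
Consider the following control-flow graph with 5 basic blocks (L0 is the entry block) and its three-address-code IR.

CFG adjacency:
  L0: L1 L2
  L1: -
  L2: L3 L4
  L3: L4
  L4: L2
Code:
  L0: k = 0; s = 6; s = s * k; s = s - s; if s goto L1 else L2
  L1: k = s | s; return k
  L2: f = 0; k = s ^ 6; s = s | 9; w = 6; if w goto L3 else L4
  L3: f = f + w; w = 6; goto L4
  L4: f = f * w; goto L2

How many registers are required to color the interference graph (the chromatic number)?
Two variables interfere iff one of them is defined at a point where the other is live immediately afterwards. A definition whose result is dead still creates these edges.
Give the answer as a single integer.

Per-block:
  L0: {k,s} / ∅
  L1: {k} / {s}
  L2: {f,k,s,w} / {s}
  L3: {f,w} / {f,w}
  L4: {f} / {f,w}

Backward fixpoint:
  live L0: ∅→{s}
  live L1: {s}→∅
  live L2: {s}→{f,s,w}
  live L3: {f,s,w}→{f,s,w}
  live L4: {f,s,w}→{s}

Conflict graph:
  f — {k,s,w}
  k — {f,s}
  s — {f,k,w}
  w — {f,s}

Registers:
  clique {f,k,s} ⇒ need ≥ 3
  assign f→c0 k→c2 s→c1 w→c2 — no edge inside a register ⇒ χ ≤ 3
  χ = 3

Answer: 3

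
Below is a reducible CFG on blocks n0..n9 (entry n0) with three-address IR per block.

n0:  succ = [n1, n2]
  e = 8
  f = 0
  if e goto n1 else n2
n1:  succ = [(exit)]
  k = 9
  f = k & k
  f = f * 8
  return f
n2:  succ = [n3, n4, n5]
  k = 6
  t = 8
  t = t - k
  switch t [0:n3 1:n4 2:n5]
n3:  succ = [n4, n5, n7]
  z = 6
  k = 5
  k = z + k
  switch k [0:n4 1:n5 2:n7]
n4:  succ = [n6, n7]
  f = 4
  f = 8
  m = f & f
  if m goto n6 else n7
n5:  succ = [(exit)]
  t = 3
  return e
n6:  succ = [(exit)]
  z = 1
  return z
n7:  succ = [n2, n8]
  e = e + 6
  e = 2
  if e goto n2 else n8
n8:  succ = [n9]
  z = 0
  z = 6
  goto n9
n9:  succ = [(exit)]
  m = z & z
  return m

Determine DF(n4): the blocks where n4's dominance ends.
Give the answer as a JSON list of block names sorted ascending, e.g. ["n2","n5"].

idom tree: n1←n0 n2←n0 n3←n2 n4←n2 n5←n2 n6←n4 n7←n2 n8←n7 n9←n8
Join-block Dom:
  n2: preds {n0,n7}: {n0} ∩ {n0,n2,n7} = {n0}; idom=n0
  n4: preds {n2,n3}: {n0,n2} ∩ {n0,n2,n3} = {n0,n2}; idom=n2
  n5: preds {n2,n3}: {n0,n2} ∩ {n0,n2,n3} = {n0,n2}; idom=n2
  n7: preds {n3,n4}: {n0,n2,n3} ∩ {n0,n2,n4} = {n0,n2}; idom=n2

DF derivation:
  n2←n0: walk · to n0
  n2←n7: walk n7→n2 to n0
  n4←n2: walk · to n2
  n4←n3: walk n3 to n2
  n5←n2: walk · to n2
  n5←n3: walk n3 to n2
  n7←n3: walk n3 to n2
  n7←n4: walk n4 to n2
  n0 → ∅
  n1 → ∅
  n2 → {n2}
  n3 → {n4,n5,n7}
  n4 → {n7}
  n5 → ∅
  n6 → ∅
  n7 → {n2}
  n8 → ∅
  n9 → ∅

DF(n4) = ["n7"]

Answer: ["n7"]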